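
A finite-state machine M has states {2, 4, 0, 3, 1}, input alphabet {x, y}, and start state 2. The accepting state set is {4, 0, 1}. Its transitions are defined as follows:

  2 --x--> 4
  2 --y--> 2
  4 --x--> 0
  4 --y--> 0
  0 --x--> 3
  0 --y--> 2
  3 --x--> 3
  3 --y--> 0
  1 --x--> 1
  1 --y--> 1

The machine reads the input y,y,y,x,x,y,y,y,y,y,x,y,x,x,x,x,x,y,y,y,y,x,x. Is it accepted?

Trace: 2 -y-> 2 -y-> 2 -y-> 2 -x-> 4 -x-> 0 -y-> 2 -y-> 2 -y-> 2 -y-> 2 -y-> 2 -x-> 4 -y-> 0 -x-> 3 -x-> 3 -x-> 3 -x-> 3 -x-> 3 -y-> 0 -y-> 2 -y-> 2 -y-> 2 -x-> 4 -x-> 0
End state 0 is accepting.

Yes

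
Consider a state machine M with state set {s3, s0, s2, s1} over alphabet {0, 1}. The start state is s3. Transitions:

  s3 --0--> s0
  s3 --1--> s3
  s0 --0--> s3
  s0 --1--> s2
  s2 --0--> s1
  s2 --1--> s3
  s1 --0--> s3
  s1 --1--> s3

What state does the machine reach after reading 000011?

s3

start at s3
read '0': s3 → s0
read '0': s0 → s3
read '0': s3 → s0
read '0': s0 → s3
read '1': s3 → s3
read '1': s3 → s3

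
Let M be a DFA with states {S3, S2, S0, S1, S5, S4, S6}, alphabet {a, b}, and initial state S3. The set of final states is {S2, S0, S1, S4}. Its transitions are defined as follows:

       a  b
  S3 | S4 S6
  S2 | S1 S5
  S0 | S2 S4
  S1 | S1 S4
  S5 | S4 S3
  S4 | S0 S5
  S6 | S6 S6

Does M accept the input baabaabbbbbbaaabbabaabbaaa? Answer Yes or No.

Trace: S3 -b-> S6 -a-> S6 -a-> S6 -b-> S6 -a-> S6 -a-> S6 -b-> S6 -b-> S6 -b-> S6 -b-> S6 -b-> S6 -b-> S6 -a-> S6 -a-> S6 -a-> S6 -b-> S6 -b-> S6 -a-> S6 -b-> S6 -a-> S6 -a-> S6 -b-> S6 -b-> S6 -a-> S6 -a-> S6 -a-> S6
End state S6 is not accepting.

No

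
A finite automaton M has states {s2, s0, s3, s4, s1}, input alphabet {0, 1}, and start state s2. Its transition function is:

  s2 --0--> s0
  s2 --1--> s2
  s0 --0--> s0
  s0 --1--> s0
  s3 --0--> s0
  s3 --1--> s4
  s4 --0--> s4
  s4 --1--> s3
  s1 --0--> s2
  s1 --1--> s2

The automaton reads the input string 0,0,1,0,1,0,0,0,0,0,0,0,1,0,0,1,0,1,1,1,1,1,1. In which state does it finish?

s0

Trace: s2 -0-> s0 -0-> s0 -1-> s0 -0-> s0 -1-> s0 -0-> s0 -0-> s0 -0-> s0 -0-> s0 -0-> s0 -0-> s0 -0-> s0 -1-> s0 -0-> s0 -0-> s0 -1-> s0 -0-> s0 -1-> s0 -1-> s0 -1-> s0 -1-> s0 -1-> s0 -1-> s0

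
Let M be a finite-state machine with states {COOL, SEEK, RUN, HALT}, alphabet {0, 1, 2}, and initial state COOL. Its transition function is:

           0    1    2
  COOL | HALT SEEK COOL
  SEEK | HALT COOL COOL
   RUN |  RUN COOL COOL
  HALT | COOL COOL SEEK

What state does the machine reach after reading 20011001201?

COOL → COOL → HALT → COOL → SEEK → COOL → HALT → COOL → SEEK → COOL → HALT → COOL

COOL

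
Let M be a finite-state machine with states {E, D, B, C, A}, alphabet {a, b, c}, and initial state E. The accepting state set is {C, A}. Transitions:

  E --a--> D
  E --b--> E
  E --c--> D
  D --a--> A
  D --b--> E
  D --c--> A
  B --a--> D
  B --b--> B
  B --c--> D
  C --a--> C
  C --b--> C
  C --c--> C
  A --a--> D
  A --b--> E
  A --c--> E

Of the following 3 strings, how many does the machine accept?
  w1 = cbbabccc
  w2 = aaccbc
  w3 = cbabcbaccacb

0

w1: Trace: E -c-> D -b-> E -b-> E -a-> D -b-> E -c-> D -c-> A -c-> E  → end E, rejected
w2: Trace: E -a-> D -a-> A -c-> E -c-> D -b-> E -c-> D  → end D, rejected
w3: Trace: E -c-> D -b-> E -a-> D -b-> E -c-> D -b-> E -a-> D -c-> A -c-> E -a-> D -c-> A -b-> E  → end E, rejected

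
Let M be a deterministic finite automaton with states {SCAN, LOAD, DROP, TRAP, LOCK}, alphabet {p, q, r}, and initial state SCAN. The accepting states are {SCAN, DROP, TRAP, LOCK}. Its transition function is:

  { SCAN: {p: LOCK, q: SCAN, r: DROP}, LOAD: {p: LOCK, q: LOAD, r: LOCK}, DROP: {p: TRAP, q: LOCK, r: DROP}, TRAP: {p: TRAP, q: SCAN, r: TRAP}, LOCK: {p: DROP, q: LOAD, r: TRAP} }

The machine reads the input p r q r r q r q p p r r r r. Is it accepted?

start at SCAN
read 'p': SCAN → LOCK
read 'r': LOCK → TRAP
read 'q': TRAP → SCAN
read 'r': SCAN → DROP
read 'r': DROP → DROP
read 'q': DROP → LOCK
read 'r': LOCK → TRAP
read 'q': TRAP → SCAN
read 'p': SCAN → LOCK
read 'p': LOCK → DROP
read 'r': DROP → DROP
read 'r': DROP → DROP
read 'r': DROP → DROP
read 'r': DROP → DROP
End state DROP is accepting.

Yes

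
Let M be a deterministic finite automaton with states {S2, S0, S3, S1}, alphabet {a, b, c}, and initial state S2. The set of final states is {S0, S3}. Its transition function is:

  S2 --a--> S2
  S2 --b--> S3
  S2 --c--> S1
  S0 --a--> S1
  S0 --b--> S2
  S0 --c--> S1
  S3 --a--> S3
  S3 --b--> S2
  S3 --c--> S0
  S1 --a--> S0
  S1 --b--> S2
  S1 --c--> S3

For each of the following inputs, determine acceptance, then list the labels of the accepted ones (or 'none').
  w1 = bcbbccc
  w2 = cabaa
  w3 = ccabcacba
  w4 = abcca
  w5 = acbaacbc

w1: Trace: S2 -b-> S3 -c-> S0 -b-> S2 -b-> S3 -c-> S0 -c-> S1 -c-> S3  → end S3, accepted
w2: Trace: S2 -c-> S1 -a-> S0 -b-> S2 -a-> S2 -a-> S2  → end S2, rejected
w3: Trace: S2 -c-> S1 -c-> S3 -a-> S3 -b-> S2 -c-> S1 -a-> S0 -c-> S1 -b-> S2 -a-> S2  → end S2, rejected
w4: Trace: S2 -a-> S2 -b-> S3 -c-> S0 -c-> S1 -a-> S0  → end S0, accepted
w5: Trace: S2 -a-> S2 -c-> S1 -b-> S2 -a-> S2 -a-> S2 -c-> S1 -b-> S2 -c-> S1  → end S1, rejected

w1, w4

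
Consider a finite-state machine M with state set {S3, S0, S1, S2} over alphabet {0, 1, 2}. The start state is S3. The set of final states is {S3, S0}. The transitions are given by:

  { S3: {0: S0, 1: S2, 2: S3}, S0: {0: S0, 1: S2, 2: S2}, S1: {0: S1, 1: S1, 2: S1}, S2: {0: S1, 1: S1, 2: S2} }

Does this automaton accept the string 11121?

Trace: S3 -1-> S2 -1-> S1 -1-> S1 -2-> S1 -1-> S1
End state S1 is not accepting.

No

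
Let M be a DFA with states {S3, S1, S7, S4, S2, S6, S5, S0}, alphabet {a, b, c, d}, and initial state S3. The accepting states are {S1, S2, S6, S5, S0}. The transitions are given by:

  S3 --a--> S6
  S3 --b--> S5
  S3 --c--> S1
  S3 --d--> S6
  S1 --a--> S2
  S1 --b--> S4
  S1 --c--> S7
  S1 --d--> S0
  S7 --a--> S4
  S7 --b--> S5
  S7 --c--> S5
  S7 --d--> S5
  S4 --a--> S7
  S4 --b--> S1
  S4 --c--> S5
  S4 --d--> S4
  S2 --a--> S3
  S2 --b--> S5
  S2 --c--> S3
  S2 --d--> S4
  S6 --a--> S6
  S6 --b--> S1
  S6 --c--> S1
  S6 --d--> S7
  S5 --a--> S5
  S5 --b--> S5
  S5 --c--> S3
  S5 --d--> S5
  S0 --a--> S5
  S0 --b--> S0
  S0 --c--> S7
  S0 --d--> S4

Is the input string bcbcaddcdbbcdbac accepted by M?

No

start at S3
read 'b': S3 → S5
read 'c': S5 → S3
read 'b': S3 → S5
read 'c': S5 → S3
read 'a': S3 → S6
read 'd': S6 → S7
read 'd': S7 → S5
read 'c': S5 → S3
read 'd': S3 → S6
read 'b': S6 → S1
read 'b': S1 → S4
read 'c': S4 → S5
read 'd': S5 → S5
read 'b': S5 → S5
read 'a': S5 → S5
read 'c': S5 → S3
End state S3 is not accepting.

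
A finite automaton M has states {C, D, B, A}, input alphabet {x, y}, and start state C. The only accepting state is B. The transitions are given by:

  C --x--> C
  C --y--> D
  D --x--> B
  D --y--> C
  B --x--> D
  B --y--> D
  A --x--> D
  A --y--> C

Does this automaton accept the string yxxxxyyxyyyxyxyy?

No

start at C
read 'y': C → D
read 'x': D → B
read 'x': B → D
read 'x': D → B
read 'x': B → D
read 'y': D → C
read 'y': C → D
read 'x': D → B
read 'y': B → D
read 'y': D → C
read 'y': C → D
read 'x': D → B
read 'y': B → D
read 'x': D → B
read 'y': B → D
read 'y': D → C
End state C is not accepting.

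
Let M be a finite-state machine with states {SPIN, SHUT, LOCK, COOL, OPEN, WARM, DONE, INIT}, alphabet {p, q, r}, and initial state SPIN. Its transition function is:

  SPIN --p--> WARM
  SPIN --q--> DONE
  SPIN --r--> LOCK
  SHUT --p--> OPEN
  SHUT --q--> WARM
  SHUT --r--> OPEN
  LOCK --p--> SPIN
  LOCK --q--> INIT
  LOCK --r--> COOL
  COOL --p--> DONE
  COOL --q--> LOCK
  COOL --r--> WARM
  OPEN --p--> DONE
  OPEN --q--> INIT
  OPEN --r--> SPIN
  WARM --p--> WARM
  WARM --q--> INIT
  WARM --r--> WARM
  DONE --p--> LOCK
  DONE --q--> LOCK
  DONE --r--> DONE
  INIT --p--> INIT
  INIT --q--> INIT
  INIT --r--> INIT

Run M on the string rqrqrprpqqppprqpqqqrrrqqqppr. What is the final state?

start at SPIN
read 'r': SPIN → LOCK
read 'q': LOCK → INIT
read 'r': INIT → INIT
read 'q': INIT → INIT
read 'r': INIT → INIT
read 'p': INIT → INIT
read 'r': INIT → INIT
read 'p': INIT → INIT
read 'q': INIT → INIT
read 'q': INIT → INIT
read 'p': INIT → INIT
read 'p': INIT → INIT
read 'p': INIT → INIT
read 'r': INIT → INIT
read 'q': INIT → INIT
read 'p': INIT → INIT
read 'q': INIT → INIT
read 'q': INIT → INIT
read 'q': INIT → INIT
read 'r': INIT → INIT
read 'r': INIT → INIT
read 'r': INIT → INIT
read 'q': INIT → INIT
read 'q': INIT → INIT
read 'q': INIT → INIT
read 'p': INIT → INIT
read 'p': INIT → INIT
read 'r': INIT → INIT

INIT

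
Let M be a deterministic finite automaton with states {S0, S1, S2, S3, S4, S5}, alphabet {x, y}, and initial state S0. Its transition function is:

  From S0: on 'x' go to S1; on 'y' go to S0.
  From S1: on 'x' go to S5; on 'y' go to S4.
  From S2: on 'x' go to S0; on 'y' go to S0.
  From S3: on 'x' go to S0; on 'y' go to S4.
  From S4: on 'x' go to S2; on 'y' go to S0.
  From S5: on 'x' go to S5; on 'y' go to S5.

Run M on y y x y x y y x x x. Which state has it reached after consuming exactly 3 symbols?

Trace: S0 -y-> S0 -y-> S0 -x-> S1
After 3 symbols: S1.

S1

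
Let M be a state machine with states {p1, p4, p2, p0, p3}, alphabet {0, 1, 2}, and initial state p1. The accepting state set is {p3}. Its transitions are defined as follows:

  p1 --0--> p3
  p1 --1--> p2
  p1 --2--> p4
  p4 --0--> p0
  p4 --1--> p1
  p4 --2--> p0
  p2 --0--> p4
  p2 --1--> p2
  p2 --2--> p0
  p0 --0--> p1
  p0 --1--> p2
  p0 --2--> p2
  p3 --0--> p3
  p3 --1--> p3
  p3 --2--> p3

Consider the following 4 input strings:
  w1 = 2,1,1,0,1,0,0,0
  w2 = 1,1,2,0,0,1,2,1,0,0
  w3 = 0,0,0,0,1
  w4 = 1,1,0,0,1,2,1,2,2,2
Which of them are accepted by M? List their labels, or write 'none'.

w1, w2, w3

w1: Trace: p1 -2-> p4 -1-> p1 -1-> p2 -0-> p4 -1-> p1 -0-> p3 -0-> p3 -0-> p3  → end p3, accepted
w2: Trace: p1 -1-> p2 -1-> p2 -2-> p0 -0-> p1 -0-> p3 -1-> p3 -2-> p3 -1-> p3 -0-> p3 -0-> p3  → end p3, accepted
w3: Trace: p1 -0-> p3 -0-> p3 -0-> p3 -0-> p3 -1-> p3  → end p3, accepted
w4: Trace: p1 -1-> p2 -1-> p2 -0-> p4 -0-> p0 -1-> p2 -2-> p0 -1-> p2 -2-> p0 -2-> p2 -2-> p0  → end p0, rejected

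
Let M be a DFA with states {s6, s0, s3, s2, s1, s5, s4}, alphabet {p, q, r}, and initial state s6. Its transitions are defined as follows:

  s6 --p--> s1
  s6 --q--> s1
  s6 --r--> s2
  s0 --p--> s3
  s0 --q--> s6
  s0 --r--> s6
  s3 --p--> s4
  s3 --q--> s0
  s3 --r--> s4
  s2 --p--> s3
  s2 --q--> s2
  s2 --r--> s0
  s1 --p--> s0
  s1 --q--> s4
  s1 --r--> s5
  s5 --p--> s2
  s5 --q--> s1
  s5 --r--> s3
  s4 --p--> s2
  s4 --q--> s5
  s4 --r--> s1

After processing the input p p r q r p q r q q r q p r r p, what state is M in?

Trace: s6 -p-> s1 -p-> s0 -r-> s6 -q-> s1 -r-> s5 -p-> s2 -q-> s2 -r-> s0 -q-> s6 -q-> s1 -r-> s5 -q-> s1 -p-> s0 -r-> s6 -r-> s2 -p-> s3

s3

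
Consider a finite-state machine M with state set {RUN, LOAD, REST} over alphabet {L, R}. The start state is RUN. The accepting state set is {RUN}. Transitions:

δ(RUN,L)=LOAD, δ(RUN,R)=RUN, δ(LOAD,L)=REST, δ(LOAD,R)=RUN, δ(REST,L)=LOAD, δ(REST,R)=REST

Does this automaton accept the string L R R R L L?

No

RUN → LOAD → RUN → RUN → RUN → LOAD → REST
End state REST is not accepting.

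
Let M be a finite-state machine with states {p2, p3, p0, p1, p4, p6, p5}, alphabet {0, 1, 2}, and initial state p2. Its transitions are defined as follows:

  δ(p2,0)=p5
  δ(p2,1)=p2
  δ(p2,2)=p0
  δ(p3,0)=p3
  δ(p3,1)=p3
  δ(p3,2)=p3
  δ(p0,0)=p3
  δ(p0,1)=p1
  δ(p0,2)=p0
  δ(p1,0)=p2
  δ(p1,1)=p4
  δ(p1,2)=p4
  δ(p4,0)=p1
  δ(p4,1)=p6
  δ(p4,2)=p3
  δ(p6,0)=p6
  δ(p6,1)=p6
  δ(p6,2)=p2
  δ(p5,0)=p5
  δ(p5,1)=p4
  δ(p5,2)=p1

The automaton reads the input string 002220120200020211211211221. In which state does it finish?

Trace: p2 -0-> p5 -0-> p5 -2-> p1 -2-> p4 -2-> p3 -0-> p3 -1-> p3 -2-> p3 -0-> p3 -2-> p3 -0-> p3 -0-> p3 -0-> p3 -2-> p3 -0-> p3 -2-> p3 -1-> p3 -1-> p3 -2-> p3 -1-> p3 -1-> p3 -2-> p3 -1-> p3 -1-> p3 -2-> p3 -2-> p3 -1-> p3

p3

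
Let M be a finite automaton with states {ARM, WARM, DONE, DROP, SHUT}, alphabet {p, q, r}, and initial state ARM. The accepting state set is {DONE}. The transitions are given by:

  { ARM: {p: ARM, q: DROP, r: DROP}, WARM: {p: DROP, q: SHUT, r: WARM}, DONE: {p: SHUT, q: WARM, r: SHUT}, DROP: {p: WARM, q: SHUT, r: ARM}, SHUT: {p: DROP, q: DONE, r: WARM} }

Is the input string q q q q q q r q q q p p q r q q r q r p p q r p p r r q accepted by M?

No

ARM → DROP → SHUT → DONE → WARM → SHUT → DONE → SHUT → DONE → WARM → SHUT → DROP → WARM → SHUT → WARM → SHUT → DONE → SHUT → DONE → SHUT → DROP → WARM → SHUT → WARM → DROP → WARM → WARM → WARM → SHUT
End state SHUT is not accepting.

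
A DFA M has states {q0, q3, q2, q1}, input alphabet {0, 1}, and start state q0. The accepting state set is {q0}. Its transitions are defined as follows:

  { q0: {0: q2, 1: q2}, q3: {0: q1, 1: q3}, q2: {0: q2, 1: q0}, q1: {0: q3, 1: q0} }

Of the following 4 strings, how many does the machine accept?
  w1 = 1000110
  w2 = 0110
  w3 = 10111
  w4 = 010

1

w1: Trace: q0 -1-> q2 -0-> q2 -0-> q2 -0-> q2 -1-> q0 -1-> q2 -0-> q2  → end q2, rejected
w2: Trace: q0 -0-> q2 -1-> q0 -1-> q2 -0-> q2  → end q2, rejected
w3: Trace: q0 -1-> q2 -0-> q2 -1-> q0 -1-> q2 -1-> q0  → end q0, accepted
w4: Trace: q0 -0-> q2 -1-> q0 -0-> q2  → end q2, rejected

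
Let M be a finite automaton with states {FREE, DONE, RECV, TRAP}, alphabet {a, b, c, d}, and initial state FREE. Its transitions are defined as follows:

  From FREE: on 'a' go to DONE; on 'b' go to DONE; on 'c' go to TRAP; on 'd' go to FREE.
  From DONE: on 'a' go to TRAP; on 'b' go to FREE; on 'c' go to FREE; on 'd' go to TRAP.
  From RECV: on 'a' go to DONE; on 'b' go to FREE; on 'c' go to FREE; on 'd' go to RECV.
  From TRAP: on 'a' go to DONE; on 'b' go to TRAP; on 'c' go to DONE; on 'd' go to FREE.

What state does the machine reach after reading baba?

Trace: FREE -b-> DONE -a-> TRAP -b-> TRAP -a-> DONE

DONE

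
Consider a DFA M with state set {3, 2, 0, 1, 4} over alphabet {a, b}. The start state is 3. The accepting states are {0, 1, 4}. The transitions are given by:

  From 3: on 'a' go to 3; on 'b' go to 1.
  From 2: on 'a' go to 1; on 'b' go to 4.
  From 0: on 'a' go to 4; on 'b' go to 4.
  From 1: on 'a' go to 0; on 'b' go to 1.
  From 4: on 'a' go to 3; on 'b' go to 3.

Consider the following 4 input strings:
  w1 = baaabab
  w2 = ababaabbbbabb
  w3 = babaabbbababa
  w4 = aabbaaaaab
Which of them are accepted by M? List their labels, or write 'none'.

w1, w3, w4

w1: 3 → 1 → 0 → 4 → 3 → 1 → 0 → 4  → end 4, accepted
w2: 3 → 3 → 1 → 0 → 4 → 3 → 3 → 1 → 1 → 1 → 1 → 0 → 4 → 3  → end 3, rejected
w3: 3 → 1 → 0 → 4 → 3 → 3 → 1 → 1 → 1 → 0 → 4 → 3 → 1 → 0  → end 0, accepted
w4: 3 → 3 → 3 → 1 → 1 → 0 → 4 → 3 → 3 → 3 → 1  → end 1, accepted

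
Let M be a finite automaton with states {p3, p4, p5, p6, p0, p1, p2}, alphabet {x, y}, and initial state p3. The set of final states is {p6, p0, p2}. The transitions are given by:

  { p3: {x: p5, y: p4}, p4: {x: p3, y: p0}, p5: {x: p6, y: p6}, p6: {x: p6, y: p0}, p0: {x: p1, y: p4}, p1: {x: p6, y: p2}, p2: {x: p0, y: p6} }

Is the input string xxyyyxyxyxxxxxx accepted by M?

Yes

Trace: p3 -x-> p5 -x-> p6 -y-> p0 -y-> p4 -y-> p0 -x-> p1 -y-> p2 -x-> p0 -y-> p4 -x-> p3 -x-> p5 -x-> p6 -x-> p6 -x-> p6 -x-> p6
End state p6 is accepting.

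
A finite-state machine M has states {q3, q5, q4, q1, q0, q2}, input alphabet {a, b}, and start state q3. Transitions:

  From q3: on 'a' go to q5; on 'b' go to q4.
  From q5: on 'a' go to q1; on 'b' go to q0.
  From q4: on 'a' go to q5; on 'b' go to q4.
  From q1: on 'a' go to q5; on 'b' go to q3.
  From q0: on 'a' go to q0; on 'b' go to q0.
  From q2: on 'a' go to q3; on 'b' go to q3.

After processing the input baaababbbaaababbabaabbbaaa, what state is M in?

start at q3
read 'b': q3 → q4
read 'a': q4 → q5
read 'a': q5 → q1
read 'a': q1 → q5
read 'b': q5 → q0
read 'a': q0 → q0
read 'b': q0 → q0
read 'b': q0 → q0
read 'b': q0 → q0
read 'a': q0 → q0
read 'a': q0 → q0
read 'a': q0 → q0
read 'b': q0 → q0
read 'a': q0 → q0
read 'b': q0 → q0
read 'b': q0 → q0
read 'a': q0 → q0
read 'b': q0 → q0
read 'a': q0 → q0
read 'a': q0 → q0
read 'b': q0 → q0
read 'b': q0 → q0
read 'b': q0 → q0
read 'a': q0 → q0
read 'a': q0 → q0
read 'a': q0 → q0

q0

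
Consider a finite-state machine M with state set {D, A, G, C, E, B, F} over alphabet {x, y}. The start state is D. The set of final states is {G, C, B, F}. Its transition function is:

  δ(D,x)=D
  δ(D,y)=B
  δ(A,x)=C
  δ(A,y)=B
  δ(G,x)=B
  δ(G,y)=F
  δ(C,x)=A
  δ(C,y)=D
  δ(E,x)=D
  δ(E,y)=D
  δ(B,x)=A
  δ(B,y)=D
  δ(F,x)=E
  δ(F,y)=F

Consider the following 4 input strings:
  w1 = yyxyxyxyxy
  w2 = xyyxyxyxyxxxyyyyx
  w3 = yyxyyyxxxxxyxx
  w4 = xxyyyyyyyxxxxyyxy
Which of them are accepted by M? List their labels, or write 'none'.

w1, w3, w4

w1: D → B → D → D → B → A → B → A → B → A → B  → end B, accepted
w2: D → D → B → D → D → B → A → B → A → B → A → C → A → B → D → B → D → D  → end D, rejected
w3: D → B → D → D → B → D → B → A → C → A → C → A → B → A → C  → end C, accepted
w4: D → D → D → B → D → B → D → B → D → B → A → C → A → C → D → B → A → B  → end B, accepted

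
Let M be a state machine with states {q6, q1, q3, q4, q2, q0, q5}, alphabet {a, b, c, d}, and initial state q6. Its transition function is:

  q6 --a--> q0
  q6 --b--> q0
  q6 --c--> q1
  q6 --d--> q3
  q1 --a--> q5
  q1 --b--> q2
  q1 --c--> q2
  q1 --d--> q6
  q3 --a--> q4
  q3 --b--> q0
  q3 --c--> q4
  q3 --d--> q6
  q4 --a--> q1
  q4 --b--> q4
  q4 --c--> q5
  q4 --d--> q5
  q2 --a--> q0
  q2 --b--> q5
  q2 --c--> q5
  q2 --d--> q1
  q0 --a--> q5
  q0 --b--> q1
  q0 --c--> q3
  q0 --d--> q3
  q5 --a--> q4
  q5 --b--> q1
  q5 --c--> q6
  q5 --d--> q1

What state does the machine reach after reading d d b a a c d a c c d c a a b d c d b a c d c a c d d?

q6

Trace: q6 -d-> q3 -d-> q6 -b-> q0 -a-> q5 -a-> q4 -c-> q5 -d-> q1 -a-> q5 -c-> q6 -c-> q1 -d-> q6 -c-> q1 -a-> q5 -a-> q4 -b-> q4 -d-> q5 -c-> q6 -d-> q3 -b-> q0 -a-> q5 -c-> q6 -d-> q3 -c-> q4 -a-> q1 -c-> q2 -d-> q1 -d-> q6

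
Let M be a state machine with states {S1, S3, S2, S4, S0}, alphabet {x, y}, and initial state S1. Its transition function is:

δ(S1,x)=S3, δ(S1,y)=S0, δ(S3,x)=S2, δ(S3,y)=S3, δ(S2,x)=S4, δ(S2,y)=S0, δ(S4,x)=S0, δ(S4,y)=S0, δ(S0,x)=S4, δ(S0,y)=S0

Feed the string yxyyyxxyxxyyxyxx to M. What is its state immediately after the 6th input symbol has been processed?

S4

S1 → S0 → S4 → S0 → S0 → S0 → S4
After 6 symbols: S4.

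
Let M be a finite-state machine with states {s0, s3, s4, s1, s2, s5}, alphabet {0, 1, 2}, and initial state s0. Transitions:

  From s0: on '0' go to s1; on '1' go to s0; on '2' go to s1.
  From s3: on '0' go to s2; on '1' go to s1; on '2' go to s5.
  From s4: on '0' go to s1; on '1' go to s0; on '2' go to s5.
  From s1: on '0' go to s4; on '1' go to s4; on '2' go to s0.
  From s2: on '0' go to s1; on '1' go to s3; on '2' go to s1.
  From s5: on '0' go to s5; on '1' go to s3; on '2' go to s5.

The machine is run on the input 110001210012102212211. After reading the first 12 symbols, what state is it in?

s0 → s0 → s0 → s1 → s4 → s1 → s4 → s5 → s3 → s2 → s1 → s4 → s5
After 12 symbols: s5.

s5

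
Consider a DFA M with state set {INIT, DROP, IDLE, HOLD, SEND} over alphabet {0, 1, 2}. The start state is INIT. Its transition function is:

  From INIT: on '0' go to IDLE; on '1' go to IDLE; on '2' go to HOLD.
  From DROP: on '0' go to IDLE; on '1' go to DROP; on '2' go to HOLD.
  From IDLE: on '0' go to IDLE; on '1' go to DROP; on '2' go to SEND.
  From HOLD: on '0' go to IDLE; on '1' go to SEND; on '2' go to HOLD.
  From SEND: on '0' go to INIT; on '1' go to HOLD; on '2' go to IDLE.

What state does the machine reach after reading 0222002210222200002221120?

IDLE

INIT → IDLE → SEND → IDLE → SEND → INIT → IDLE → SEND → IDLE → DROP → IDLE → SEND → IDLE → SEND → IDLE → IDLE → IDLE → IDLE → IDLE → SEND → IDLE → SEND → HOLD → SEND → IDLE → IDLE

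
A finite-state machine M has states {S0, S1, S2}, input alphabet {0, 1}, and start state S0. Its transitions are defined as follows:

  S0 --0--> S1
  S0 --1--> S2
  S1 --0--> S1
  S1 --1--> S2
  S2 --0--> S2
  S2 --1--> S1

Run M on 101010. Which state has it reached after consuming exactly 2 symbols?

S2

start at S0
read '1': S0 → S2
read '0': S2 → S2
After 2 symbols: S2.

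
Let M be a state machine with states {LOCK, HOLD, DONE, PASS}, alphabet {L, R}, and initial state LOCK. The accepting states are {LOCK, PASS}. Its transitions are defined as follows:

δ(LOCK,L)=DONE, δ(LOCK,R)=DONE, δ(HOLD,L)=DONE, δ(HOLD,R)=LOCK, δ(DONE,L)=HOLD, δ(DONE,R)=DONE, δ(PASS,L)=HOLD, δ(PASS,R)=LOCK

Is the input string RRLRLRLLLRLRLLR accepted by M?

No

LOCK → DONE → DONE → HOLD → LOCK → DONE → DONE → HOLD → DONE → HOLD → LOCK → DONE → DONE → HOLD → DONE → DONE
End state DONE is not accepting.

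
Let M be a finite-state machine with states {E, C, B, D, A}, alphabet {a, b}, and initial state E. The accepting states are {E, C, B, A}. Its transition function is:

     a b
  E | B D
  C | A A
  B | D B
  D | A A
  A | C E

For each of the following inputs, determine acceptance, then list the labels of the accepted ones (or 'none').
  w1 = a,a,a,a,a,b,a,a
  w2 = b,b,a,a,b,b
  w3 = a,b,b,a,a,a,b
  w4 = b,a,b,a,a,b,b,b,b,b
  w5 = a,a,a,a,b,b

w3, w4, w5

w1: E → B → D → A → C → A → E → B → D  → end D, rejected
w2: E → D → A → C → A → E → D  → end D, rejected
w3: E → B → B → B → D → A → C → A  → end A, accepted
w4: E → D → A → E → B → D → A → E → D → A → E  → end E, accepted
w5: E → B → D → A → C → A → E  → end E, accepted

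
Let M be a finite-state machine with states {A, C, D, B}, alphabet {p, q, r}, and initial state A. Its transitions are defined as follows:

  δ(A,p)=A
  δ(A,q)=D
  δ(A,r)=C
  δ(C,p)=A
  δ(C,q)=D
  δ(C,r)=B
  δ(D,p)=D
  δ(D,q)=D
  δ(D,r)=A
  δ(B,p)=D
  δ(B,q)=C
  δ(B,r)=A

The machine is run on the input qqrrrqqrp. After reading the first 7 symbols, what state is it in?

D

Trace: A -q-> D -q-> D -r-> A -r-> C -r-> B -q-> C -q-> D
After 7 symbols: D.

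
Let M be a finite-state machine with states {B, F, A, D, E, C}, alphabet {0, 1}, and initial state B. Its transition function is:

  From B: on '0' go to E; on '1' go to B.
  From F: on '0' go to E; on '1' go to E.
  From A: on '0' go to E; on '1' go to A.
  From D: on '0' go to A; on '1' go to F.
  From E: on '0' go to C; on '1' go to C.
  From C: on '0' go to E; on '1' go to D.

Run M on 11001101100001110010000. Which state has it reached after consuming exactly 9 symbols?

D

start at B
read '1': B → B
read '1': B → B
read '0': B → E
read '0': E → C
read '1': C → D
read '1': D → F
read '0': F → E
read '1': E → C
read '1': C → D
After 9 symbols: D.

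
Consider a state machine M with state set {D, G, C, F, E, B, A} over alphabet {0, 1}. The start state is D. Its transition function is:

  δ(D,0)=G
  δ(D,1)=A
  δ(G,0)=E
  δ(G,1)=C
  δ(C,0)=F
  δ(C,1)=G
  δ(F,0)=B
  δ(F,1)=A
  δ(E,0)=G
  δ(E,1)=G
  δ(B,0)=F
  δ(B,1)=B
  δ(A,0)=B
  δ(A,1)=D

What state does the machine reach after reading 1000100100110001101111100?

B

start at D
read '1': D → A
read '0': A → B
read '0': B → F
read '0': F → B
read '1': B → B
read '0': B → F
read '0': F → B
read '1': B → B
read '0': B → F
read '0': F → B
read '1': B → B
read '1': B → B
read '0': B → F
read '0': F → B
read '0': B → F
read '1': F → A
read '1': A → D
read '0': D → G
read '1': G → C
read '1': C → G
read '1': G → C
read '1': C → G
read '1': G → C
read '0': C → F
read '0': F → B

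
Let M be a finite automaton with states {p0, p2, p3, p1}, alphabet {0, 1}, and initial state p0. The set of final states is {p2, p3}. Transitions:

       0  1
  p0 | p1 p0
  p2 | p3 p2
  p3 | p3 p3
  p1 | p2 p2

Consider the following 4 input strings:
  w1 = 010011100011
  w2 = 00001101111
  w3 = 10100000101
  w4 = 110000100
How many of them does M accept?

4

w1:
  start at p0
  read '0': p0 → p1
  read '1': p1 → p2
  read '0': p2 → p3
  read '0': p3 → p3
  read '1': p3 → p3
  read '1': p3 → p3
  read '1': p3 → p3
  read '0': p3 → p3
  read '0': p3 → p3
  read '0': p3 → p3
  read '1': p3 → p3
  read '1': p3 → p3
  end p3, accepted
w2:
  start at p0
  read '0': p0 → p1
  read '0': p1 → p2
  read '0': p2 → p3
  read '0': p3 → p3
  read '1': p3 → p3
  read '1': p3 → p3
  read '0': p3 → p3
  read '1': p3 → p3
  read '1': p3 → p3
  read '1': p3 → p3
  read '1': p3 → p3
  end p3, accepted
w3:
  start at p0
  read '1': p0 → p0
  read '0': p0 → p1
  read '1': p1 → p2
  read '0': p2 → p3
  read '0': p3 → p3
  read '0': p3 → p3
  read '0': p3 → p3
  read '0': p3 → p3
  read '1': p3 → p3
  read '0': p3 → p3
  read '1': p3 → p3
  end p3, accepted
w4:
  start at p0
  read '1': p0 → p0
  read '1': p0 → p0
  read '0': p0 → p1
  read '0': p1 → p2
  read '0': p2 → p3
  read '0': p3 → p3
  read '1': p3 → p3
  read '0': p3 → p3
  read '0': p3 → p3
  end p3, accepted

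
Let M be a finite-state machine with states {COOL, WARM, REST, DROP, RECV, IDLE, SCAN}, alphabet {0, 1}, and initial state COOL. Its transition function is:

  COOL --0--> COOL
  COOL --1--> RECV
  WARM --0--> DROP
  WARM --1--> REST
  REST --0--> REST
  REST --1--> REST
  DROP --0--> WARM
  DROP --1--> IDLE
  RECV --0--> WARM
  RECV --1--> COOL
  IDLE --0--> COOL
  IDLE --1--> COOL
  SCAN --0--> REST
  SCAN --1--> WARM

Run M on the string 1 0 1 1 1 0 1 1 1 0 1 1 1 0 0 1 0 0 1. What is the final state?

COOL → RECV → WARM → REST → REST → REST → REST → REST → REST → REST → REST → REST → REST → REST → REST → REST → REST → REST → REST → REST

REST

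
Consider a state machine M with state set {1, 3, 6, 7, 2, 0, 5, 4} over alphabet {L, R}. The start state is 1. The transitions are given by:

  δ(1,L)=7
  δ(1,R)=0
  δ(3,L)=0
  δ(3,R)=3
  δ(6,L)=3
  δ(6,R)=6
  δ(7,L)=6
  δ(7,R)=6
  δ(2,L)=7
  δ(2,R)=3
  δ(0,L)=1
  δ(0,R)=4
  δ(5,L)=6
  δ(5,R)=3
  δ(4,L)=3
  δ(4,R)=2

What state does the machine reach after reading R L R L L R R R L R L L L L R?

6

1 → 0 → 1 → 0 → 1 → 7 → 6 → 6 → 6 → 3 → 3 → 0 → 1 → 7 → 6 → 6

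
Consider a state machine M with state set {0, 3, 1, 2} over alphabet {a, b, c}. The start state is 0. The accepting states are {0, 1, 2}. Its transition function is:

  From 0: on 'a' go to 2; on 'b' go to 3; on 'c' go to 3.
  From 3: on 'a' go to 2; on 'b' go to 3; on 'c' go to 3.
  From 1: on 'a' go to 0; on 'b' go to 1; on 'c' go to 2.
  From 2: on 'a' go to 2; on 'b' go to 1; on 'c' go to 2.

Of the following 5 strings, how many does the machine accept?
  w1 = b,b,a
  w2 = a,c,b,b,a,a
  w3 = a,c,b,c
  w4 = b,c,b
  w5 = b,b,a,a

w1: Trace: 0 -b-> 3 -b-> 3 -a-> 2  → end 2, accepted
w2: Trace: 0 -a-> 2 -c-> 2 -b-> 1 -b-> 1 -a-> 0 -a-> 2  → end 2, accepted
w3: Trace: 0 -a-> 2 -c-> 2 -b-> 1 -c-> 2  → end 2, accepted
w4: Trace: 0 -b-> 3 -c-> 3 -b-> 3  → end 3, rejected
w5: Trace: 0 -b-> 3 -b-> 3 -a-> 2 -a-> 2  → end 2, accepted

4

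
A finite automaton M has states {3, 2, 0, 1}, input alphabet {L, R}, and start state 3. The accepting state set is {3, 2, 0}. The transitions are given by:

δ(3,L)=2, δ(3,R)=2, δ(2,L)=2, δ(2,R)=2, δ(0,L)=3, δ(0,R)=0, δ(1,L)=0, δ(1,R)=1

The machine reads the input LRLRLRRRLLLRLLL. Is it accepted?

Yes

3 → 2 → 2 → 2 → 2 → 2 → 2 → 2 → 2 → 2 → 2 → 2 → 2 → 2 → 2 → 2
End state 2 is accepting.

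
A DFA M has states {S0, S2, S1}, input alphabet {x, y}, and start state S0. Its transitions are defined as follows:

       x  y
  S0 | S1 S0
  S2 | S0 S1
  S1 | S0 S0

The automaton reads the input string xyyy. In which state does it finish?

S0 → S1 → S0 → S0 → S0

S0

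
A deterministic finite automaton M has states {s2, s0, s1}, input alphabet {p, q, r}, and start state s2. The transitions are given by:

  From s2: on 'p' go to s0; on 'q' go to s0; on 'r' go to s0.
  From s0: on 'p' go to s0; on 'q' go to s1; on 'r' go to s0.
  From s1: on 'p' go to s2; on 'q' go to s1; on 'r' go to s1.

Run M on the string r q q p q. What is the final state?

s0

s2 → s0 → s1 → s1 → s2 → s0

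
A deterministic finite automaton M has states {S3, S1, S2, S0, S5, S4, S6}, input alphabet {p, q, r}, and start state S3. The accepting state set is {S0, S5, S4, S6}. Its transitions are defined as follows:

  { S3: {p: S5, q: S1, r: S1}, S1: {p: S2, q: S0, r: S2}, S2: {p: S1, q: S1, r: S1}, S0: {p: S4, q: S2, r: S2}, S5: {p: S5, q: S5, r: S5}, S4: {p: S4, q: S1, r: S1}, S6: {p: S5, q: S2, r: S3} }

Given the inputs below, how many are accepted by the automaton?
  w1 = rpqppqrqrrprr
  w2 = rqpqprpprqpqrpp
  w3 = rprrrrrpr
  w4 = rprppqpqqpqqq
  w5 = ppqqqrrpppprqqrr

w1: S3 → S1 → S2 → S1 → S2 → S1 → S0 → S2 → S1 → S2 → S1 → S2 → S1 → S2  → end S2, rejected
w2: S3 → S1 → S0 → S4 → S1 → S2 → S1 → S2 → S1 → S2 → S1 → S2 → S1 → S2 → S1 → S2  → end S2, rejected
w3: S3 → S1 → S2 → S1 → S2 → S1 → S2 → S1 → S2 → S1  → end S1, rejected
w4: S3 → S1 → S2 → S1 → S2 → S1 → S0 → S4 → S1 → S0 → S4 → S1 → S0 → S2  → end S2, rejected
w5: S3 → S5 → S5 → S5 → S5 → S5 → S5 → S5 → S5 → S5 → S5 → S5 → S5 → S5 → S5 → S5 → S5  → end S5, accepted

1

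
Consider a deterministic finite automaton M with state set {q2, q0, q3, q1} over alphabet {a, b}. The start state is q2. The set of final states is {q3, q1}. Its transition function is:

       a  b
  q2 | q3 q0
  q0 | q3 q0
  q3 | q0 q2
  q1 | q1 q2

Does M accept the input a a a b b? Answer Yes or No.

No

q2 → q3 → q0 → q3 → q2 → q0
End state q0 is not accepting.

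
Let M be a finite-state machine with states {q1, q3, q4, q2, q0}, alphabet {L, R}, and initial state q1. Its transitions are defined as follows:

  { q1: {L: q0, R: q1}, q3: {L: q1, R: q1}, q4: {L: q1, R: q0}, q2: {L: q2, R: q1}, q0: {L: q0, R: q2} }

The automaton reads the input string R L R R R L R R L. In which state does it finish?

q1 → q1 → q0 → q2 → q1 → q1 → q0 → q2 → q1 → q0

q0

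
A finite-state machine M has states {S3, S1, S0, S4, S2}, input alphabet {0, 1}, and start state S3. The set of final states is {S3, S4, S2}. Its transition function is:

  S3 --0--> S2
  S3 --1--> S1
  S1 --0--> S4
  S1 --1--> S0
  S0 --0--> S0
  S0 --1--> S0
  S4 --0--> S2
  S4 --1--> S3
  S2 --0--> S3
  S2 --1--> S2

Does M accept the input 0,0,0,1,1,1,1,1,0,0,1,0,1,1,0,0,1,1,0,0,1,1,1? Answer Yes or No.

Trace: S3 -0-> S2 -0-> S3 -0-> S2 -1-> S2 -1-> S2 -1-> S2 -1-> S2 -1-> S2 -0-> S3 -0-> S2 -1-> S2 -0-> S3 -1-> S1 -1-> S0 -0-> S0 -0-> S0 -1-> S0 -1-> S0 -0-> S0 -0-> S0 -1-> S0 -1-> S0 -1-> S0
End state S0 is not accepting.

No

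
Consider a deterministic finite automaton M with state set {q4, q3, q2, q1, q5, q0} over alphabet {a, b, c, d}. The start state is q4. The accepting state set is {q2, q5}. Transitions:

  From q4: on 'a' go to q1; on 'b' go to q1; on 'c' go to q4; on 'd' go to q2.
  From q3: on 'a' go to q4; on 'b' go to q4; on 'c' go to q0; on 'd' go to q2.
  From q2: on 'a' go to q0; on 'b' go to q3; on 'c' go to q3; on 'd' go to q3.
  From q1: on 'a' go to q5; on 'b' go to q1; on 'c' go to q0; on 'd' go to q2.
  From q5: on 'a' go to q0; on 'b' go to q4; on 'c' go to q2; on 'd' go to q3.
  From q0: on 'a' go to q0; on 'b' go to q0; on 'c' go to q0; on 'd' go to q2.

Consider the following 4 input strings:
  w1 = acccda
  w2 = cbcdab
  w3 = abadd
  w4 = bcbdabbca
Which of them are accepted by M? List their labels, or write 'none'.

w1:
  start at q4
  read 'a': q4 → q1
  read 'c': q1 → q0
  read 'c': q0 → q0
  read 'c': q0 → q0
  read 'd': q0 → q2
  read 'a': q2 → q0
  end q0, rejected
w2:
  start at q4
  read 'c': q4 → q4
  read 'b': q4 → q1
  read 'c': q1 → q0
  read 'd': q0 → q2
  read 'a': q2 → q0
  read 'b': q0 → q0
  end q0, rejected
w3:
  start at q4
  read 'a': q4 → q1
  read 'b': q1 → q1
  read 'a': q1 → q5
  read 'd': q5 → q3
  read 'd': q3 → q2
  end q2, accepted
w4:
  start at q4
  read 'b': q4 → q1
  read 'c': q1 → q0
  read 'b': q0 → q0
  read 'd': q0 → q2
  read 'a': q2 → q0
  read 'b': q0 → q0
  read 'b': q0 → q0
  read 'c': q0 → q0
  read 'a': q0 → q0
  end q0, rejected

w3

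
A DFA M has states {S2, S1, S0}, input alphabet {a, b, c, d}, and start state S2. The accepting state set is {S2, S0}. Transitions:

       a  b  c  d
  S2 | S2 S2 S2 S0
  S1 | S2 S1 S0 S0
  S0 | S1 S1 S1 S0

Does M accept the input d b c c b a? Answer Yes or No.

S2 → S0 → S1 → S0 → S1 → S1 → S2
End state S2 is accepting.

Yes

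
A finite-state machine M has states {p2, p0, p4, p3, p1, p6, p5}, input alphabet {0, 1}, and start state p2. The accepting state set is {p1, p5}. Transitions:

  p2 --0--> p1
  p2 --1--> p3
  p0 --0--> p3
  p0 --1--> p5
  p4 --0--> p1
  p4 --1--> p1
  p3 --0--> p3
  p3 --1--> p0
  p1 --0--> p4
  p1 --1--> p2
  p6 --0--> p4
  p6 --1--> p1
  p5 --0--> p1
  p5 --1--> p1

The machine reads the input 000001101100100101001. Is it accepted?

Yes

Trace: p2 -0-> p1 -0-> p4 -0-> p1 -0-> p4 -0-> p1 -1-> p2 -1-> p3 -0-> p3 -1-> p0 -1-> p5 -0-> p1 -0-> p4 -1-> p1 -0-> p4 -0-> p1 -1-> p2 -0-> p1 -1-> p2 -0-> p1 -0-> p4 -1-> p1
End state p1 is accepting.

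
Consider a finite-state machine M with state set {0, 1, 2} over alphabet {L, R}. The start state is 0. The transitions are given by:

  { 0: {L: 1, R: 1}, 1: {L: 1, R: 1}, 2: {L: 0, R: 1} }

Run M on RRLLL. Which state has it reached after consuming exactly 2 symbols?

1

Trace: 0 -R-> 1 -R-> 1
After 2 symbols: 1.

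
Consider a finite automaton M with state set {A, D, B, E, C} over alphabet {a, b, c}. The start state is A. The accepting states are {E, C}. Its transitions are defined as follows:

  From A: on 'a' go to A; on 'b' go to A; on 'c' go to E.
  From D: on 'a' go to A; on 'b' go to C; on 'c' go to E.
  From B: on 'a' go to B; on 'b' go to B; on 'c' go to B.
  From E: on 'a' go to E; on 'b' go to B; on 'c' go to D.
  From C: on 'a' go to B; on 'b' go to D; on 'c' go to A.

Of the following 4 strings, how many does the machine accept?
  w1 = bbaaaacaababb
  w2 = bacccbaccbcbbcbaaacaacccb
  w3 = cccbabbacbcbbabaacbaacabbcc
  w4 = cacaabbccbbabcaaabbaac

0

w1:
  start at A
  read 'b': A → A
  read 'b': A → A
  read 'a': A → A
  read 'a': A → A
  read 'a': A → A
  read 'a': A → A
  read 'c': A → E
  read 'a': E → E
  read 'a': E → E
  read 'b': E → B
  read 'a': B → B
  read 'b': B → B
  read 'b': B → B
  end B, rejected
w2:
  start at A
  read 'b': A → A
  read 'a': A → A
  read 'c': A → E
  read 'c': E → D
  read 'c': D → E
  read 'b': E → B
  read 'a': B → B
  read 'c': B → B
  read 'c': B → B
  read 'b': B → B
  read 'c': B → B
  read 'b': B → B
  read 'b': B → B
  read 'c': B → B
  read 'b': B → B
  read 'a': B → B
  read 'a': B → B
  read 'a': B → B
  read 'c': B → B
  read 'a': B → B
  read 'a': B → B
  read 'c': B → B
  read 'c': B → B
  read 'c': B → B
  read 'b': B → B
  end B, rejected
w3:
  start at A
  read 'c': A → E
  read 'c': E → D
  read 'c': D → E
  read 'b': E → B
  read 'a': B → B
  read 'b': B → B
  read 'b': B → B
  read 'a': B → B
  read 'c': B → B
  read 'b': B → B
  read 'c': B → B
  read 'b': B → B
  read 'b': B → B
  read 'a': B → B
  read 'b': B → B
  read 'a': B → B
  read 'a': B → B
  read 'c': B → B
  read 'b': B → B
  read 'a': B → B
  read 'a': B → B
  read 'c': B → B
  read 'a': B → B
  read 'b': B → B
  read 'b': B → B
  read 'c': B → B
  read 'c': B → B
  end B, rejected
w4:
  start at A
  read 'c': A → E
  read 'a': E → E
  read 'c': E → D
  read 'a': D → A
  read 'a': A → A
  read 'b': A → A
  read 'b': A → A
  read 'c': A → E
  read 'c': E → D
  read 'b': D → C
  read 'b': C → D
  read 'a': D → A
  read 'b': A → A
  read 'c': A → E
  read 'a': E → E
  read 'a': E → E
  read 'a': E → E
  read 'b': E → B
  read 'b': B → B
  read 'a': B → B
  read 'a': B → B
  read 'c': B → B
  end B, rejected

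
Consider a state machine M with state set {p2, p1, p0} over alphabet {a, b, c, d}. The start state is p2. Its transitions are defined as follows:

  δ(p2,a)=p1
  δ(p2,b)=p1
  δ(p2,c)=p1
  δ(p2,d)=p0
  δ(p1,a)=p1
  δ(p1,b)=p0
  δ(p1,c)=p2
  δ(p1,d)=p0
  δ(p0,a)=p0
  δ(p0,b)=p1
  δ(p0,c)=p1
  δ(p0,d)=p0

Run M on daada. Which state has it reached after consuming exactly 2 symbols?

p0

p2 → p0 → p0
After 2 symbols: p0.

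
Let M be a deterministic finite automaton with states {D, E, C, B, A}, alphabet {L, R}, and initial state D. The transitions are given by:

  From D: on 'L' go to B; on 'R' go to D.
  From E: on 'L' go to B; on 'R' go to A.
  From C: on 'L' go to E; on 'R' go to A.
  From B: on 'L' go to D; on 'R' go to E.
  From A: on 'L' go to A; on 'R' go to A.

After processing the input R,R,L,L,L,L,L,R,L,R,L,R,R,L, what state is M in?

D → D → D → B → D → B → D → B → E → B → E → B → E → A → A

A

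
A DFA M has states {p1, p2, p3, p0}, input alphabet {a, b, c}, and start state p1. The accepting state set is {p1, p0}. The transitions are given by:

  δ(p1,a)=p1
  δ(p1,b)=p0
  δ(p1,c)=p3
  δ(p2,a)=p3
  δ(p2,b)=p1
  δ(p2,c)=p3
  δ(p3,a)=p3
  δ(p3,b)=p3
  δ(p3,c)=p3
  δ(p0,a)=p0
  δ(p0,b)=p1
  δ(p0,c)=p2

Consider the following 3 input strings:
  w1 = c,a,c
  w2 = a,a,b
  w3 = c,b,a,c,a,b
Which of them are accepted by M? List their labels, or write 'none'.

w2

w1: Trace: p1 -c-> p3 -a-> p3 -c-> p3  → end p3, rejected
w2: Trace: p1 -a-> p1 -a-> p1 -b-> p0  → end p0, accepted
w3: Trace: p1 -c-> p3 -b-> p3 -a-> p3 -c-> p3 -a-> p3 -b-> p3  → end p3, rejected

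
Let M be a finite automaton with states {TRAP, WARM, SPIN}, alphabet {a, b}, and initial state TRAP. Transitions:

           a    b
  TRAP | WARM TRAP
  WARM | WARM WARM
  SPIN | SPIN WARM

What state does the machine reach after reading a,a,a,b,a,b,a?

Trace: TRAP -a-> WARM -a-> WARM -a-> WARM -b-> WARM -a-> WARM -b-> WARM -a-> WARM

WARM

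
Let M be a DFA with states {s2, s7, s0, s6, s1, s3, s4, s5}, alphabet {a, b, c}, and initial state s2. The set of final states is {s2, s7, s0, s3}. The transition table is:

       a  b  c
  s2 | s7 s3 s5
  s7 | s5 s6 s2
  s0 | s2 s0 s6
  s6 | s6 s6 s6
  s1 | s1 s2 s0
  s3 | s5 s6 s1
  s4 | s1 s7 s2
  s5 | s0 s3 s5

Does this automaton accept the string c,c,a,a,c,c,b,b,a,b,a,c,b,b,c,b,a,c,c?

start at s2
read 'c': s2 → s5
read 'c': s5 → s5
read 'a': s5 → s0
read 'a': s0 → s2
read 'c': s2 → s5
read 'c': s5 → s5
read 'b': s5 → s3
read 'b': s3 → s6
read 'a': s6 → s6
read 'b': s6 → s6
read 'a': s6 → s6
read 'c': s6 → s6
read 'b': s6 → s6
read 'b': s6 → s6
read 'c': s6 → s6
read 'b': s6 → s6
read 'a': s6 → s6
read 'c': s6 → s6
read 'c': s6 → s6
End state s6 is not accepting.

No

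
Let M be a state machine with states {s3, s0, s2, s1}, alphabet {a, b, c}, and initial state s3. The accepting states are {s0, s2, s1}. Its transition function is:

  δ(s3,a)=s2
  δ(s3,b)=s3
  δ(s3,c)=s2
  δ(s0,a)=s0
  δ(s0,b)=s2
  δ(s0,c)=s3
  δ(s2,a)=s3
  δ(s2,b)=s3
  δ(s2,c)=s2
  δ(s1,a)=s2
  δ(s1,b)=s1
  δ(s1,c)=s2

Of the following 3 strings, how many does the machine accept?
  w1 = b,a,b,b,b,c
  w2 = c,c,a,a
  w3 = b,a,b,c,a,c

w1: Trace: s3 -b-> s3 -a-> s2 -b-> s3 -b-> s3 -b-> s3 -c-> s2  → end s2, accepted
w2: Trace: s3 -c-> s2 -c-> s2 -a-> s3 -a-> s2  → end s2, accepted
w3: Trace: s3 -b-> s3 -a-> s2 -b-> s3 -c-> s2 -a-> s3 -c-> s2  → end s2, accepted

3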